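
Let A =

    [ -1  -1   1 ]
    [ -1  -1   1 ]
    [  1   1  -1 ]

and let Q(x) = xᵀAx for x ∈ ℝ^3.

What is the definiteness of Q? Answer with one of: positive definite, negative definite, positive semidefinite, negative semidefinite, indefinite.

negative semidefinite

Symmetric row and column elimination reduces A to a congruent diagonal form with pivots -1, 0, 0.
That gives 1 negative, 2 zero pivots.
Hence Q is negative semidefinite.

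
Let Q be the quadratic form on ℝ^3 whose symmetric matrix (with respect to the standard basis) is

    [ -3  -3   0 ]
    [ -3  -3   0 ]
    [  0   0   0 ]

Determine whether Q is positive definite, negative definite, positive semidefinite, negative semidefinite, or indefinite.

negative semidefinite

Applying the same elementary operations to the rows and columns of A produces a congruent diagonal matrix with entries -3, 0, 0.
That gives 1 negative, 2 zero pivots.
Hence Q is negative semidefinite.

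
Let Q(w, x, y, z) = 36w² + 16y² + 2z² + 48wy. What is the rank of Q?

2

Write A = [[36, 0, 24, 0], [0, 0, 0, 0], [24, 0, 16, 0], [0, 0, 0, 2]].
Congruent diagonalization of A (simultaneous row and column reduction) yields pivots 36, 0, 0, 2.
That gives 2 positive, 2 zero pivots.
The rank is the number of nonzero pivots: 2.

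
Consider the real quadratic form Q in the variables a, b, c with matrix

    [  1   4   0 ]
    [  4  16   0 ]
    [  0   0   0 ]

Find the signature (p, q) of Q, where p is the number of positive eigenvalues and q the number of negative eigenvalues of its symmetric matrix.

Congruent diagonalization of A (simultaneous row and column reduction) yields pivots 1, 0, 0.
Counting signs: 1 positive, 2 zero.

(1, 0)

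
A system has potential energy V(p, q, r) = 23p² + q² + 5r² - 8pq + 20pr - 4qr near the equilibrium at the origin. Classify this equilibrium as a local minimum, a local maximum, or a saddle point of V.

The Hessian at the origin is H = [[46, -8, 20], [-8, 2, -4], [20, -4, 10]].
Congruent diagonalization of H (simultaneous row and column reduction) yields pivots 46, 14/23, 6/7.
That gives 3 positive pivots.
H is positive definite, so the origin is a strict local minimum.

local minimum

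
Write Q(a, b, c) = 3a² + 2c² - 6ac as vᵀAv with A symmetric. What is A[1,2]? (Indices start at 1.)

The coefficient of a·b in Q is 0. For a symmetric A this equals A[1,2] + A[2,1] = 2·A[1,2].
So A[1,2] = 0/2 = 0.

0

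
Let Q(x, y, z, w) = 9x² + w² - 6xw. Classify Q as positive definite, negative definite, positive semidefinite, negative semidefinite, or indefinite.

The symmetric matrix is A = [[9, 0, 0, -3], [0, 0, 0, 0], [0, 0, 0, 0], [-3, 0, 0, 1]].
Congruent diagonalization of A (simultaneous row and column reduction) yields pivots 9, 0, 0, 0.
So there are 1 positive, 3 zero pivots.
Hence Q is positive semidefinite.

positive semidefinite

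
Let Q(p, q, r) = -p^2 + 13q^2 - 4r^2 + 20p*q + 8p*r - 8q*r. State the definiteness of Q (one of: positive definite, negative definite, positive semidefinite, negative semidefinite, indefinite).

indefinite

Write A = [[-1, 10, 4], [10, 13, -4], [4, -4, -4]].
Row-reducing A symmetrically gives the diagonal entries -1, 113, 60/113.
So there are 2 positive, 1 negative pivots.
Hence Q is indefinite.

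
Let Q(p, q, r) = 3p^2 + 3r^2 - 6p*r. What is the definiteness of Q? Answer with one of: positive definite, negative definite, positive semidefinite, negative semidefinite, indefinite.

The associated matrix is A = [[3, 0, -3], [0, 0, 0], [-3, 0, 3]].
Row-reducing A symmetrically gives the diagonal entries 3, 0, 0.
So there are 1 positive, 2 zero pivots.
Hence Q is positive semidefinite.

positive semidefinite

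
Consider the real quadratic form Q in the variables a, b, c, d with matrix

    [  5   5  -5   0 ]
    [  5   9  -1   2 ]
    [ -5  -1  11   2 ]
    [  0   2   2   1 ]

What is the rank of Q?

Row-reducing A symmetrically gives the diagonal entries 5, 4, 2, 0.
Counting signs: 3 positive, 1 zero.
The rank is the number of nonzero pivots: 3.

3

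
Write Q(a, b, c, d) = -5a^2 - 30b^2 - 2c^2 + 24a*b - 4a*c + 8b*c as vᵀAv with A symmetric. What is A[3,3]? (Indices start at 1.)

-2

The coefficient of c^2 in Q is -2, and that is exactly A[3,3].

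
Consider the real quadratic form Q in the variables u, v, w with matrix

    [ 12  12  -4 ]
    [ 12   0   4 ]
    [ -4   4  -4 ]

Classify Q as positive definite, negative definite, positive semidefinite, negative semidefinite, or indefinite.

indefinite

Congruent diagonalization of A (simultaneous row and column reduction) yields pivots 12, -12, 0.
Counting signs: 1 positive, 1 negative, 1 zero.
Hence Q is indefinite.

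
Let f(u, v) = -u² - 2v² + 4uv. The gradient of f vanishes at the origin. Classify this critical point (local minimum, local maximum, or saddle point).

saddle point

The Hessian at the origin is H = [[-2, 4], [4, -4]].
det H = -2·-4 − (4)² = -8 < 0, so H is indefinite.
Therefore the origin is a saddle point.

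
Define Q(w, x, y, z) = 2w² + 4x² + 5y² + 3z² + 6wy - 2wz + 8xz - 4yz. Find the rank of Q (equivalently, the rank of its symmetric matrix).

4

The associated matrix is A = [[2, 0, 3, -1], [0, 4, 0, 4], [3, 0, 5, -2], [-1, 4, -2, 3]].
Row-reducing A symmetrically gives the diagonal entries 2, 4, 1/2, -2.
That gives 3 positive, 1 negative pivots.
The rank is the number of nonzero pivots: 4.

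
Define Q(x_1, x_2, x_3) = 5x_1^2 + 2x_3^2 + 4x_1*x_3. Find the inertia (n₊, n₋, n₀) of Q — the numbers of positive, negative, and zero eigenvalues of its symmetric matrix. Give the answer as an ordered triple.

The associated matrix is A = [[5, 0, 2], [0, 0, 0], [2, 0, 2]].
Row-reducing A symmetrically gives the diagonal entries 5, 0, 6/5.
Counting signs: 2 positive, 1 zero.

(2, 0, 1)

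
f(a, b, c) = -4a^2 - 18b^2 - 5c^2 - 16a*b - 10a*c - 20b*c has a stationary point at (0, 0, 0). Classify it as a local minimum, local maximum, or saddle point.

saddle point

The Hessian at the origin is H = [[-8, -16, -10], [-16, -36, -20], [-10, -20, -10]].
Row-reducing H symmetrically gives the diagonal entries -8, -4, 5/2.
That gives 1 positive, 2 negative pivots.
H is indefinite, so the origin is a saddle point.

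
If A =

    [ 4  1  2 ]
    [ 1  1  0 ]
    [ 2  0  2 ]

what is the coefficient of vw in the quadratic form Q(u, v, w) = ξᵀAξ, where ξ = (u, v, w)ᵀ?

0

The coefficient of vw is A[2,3] + A[3,2] = 2·0 = 0.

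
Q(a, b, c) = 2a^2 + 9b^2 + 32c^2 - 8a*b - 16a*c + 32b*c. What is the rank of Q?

Write A = [[2, -4, -8], [-4, 9, 16], [-8, 16, 32]].
Applying the same elementary operations to the rows and columns of A produces a congruent diagonal matrix with entries 2, 1, 0.
Counting signs: 2 positive, 1 zero.
The rank is the number of nonzero pivots: 2.

2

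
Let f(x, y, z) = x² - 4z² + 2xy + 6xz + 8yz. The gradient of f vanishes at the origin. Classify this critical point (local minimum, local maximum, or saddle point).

saddle point

The Hessian at the origin is H = [[2, 2, 6], [2, 0, 8], [6, 8, -8]].
Applying the same elementary operations to the rows and columns of H produces a congruent diagonal matrix with entries 2, -2, -24.
So there are 1 positive, 2 negative pivots.
H is indefinite, so the origin is a saddle point.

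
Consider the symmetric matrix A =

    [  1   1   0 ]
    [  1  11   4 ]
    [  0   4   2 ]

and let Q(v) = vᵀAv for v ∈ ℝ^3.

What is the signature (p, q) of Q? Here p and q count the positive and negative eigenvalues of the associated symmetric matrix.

Applying the same elementary operations to the rows and columns of A produces a congruent diagonal matrix with entries 1, 10, 2/5.
Counting signs: 3 positive.

(3, 0)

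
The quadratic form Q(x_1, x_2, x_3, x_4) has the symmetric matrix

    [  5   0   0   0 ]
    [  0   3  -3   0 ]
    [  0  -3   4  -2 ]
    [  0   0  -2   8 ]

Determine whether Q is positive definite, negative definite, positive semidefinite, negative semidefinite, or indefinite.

positive definite

Leading principal minors: Δ_1 = 5, Δ_2 = 15, Δ_3 = 15, Δ_4 = 60.
All leading principal minors are positive, so by Sylvester's criterion Q is positive definite.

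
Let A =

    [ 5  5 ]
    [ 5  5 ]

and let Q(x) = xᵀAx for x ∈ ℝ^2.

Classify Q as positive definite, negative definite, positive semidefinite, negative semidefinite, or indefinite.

positive semidefinite

Applying the same elementary operations to the rows and columns of A produces a congruent diagonal matrix with entries 5, 0.
So there are 1 positive, 1 zero pivots.
Hence Q is positive semidefinite.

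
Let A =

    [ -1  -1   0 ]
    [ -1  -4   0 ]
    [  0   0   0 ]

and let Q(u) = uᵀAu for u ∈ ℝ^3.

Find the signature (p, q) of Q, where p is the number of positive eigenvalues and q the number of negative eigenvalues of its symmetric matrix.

(0, 2)

Congruent diagonalization of A (simultaneous row and column reduction) yields pivots -1, -3, 0.
Counting signs: 2 negative, 1 zero.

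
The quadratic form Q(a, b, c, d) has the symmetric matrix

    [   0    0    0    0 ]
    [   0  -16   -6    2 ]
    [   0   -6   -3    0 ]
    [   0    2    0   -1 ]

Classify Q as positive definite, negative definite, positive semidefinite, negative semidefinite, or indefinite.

Congruent diagonalization of A (simultaneous row and column reduction) yields pivots 0, -16, -3/4, 0.
That gives 2 negative, 2 zero pivots.
Hence Q is negative semidefinite.

negative semidefinite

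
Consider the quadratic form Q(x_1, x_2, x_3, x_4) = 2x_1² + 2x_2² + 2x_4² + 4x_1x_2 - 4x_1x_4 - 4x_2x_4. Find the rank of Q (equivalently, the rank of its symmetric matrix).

The symmetric matrix is A = [[2, 2, 0, -2], [2, 2, 0, -2], [0, 0, 0, 0], [-2, -2, 0, 2]].
Symmetric row and column elimination reduces A to a congruent diagonal form with pivots 2, 0, 0, 0.
Counting signs: 1 positive, 3 zero.
The rank is the number of nonzero pivots: 1.

1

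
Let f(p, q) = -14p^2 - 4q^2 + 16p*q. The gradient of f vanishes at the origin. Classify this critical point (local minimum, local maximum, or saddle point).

saddle point

The Hessian at the origin is H = [[-28, 16], [16, -8]].
det H = -28·-8 − (16)² = -32 < 0, so H is indefinite.
Therefore the origin is a saddle point.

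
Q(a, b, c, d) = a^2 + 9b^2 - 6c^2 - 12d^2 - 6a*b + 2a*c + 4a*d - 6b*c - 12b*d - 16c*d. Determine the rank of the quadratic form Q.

3

The associated matrix is A = [[1, -3, 1, 2], [-3, 9, -3, -6], [1, -3, -6, -8], [2, -6, -8, -12]].
Congruent diagonalization of A (simultaneous row and column reduction) yields pivots 1, 0, -7, -12/7.
So there are 1 positive, 2 negative, 1 zero pivots.
The rank is the number of nonzero pivots: 3.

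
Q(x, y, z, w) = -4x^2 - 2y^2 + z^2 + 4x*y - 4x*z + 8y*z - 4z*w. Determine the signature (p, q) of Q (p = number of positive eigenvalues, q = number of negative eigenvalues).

The symmetric matrix is A = [[-4, 2, -2, 0], [2, -2, 4, 0], [-2, 4, 1, -2], [0, 0, -2, 0]].
Applying the same elementary operations to the rows and columns of A produces a congruent diagonal matrix with entries -4, -1, 11, -4/11.
That gives 1 positive, 3 negative pivots.

(1, 3)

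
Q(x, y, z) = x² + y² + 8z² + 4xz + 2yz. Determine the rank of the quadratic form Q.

3

The associated matrix is A = [[1, 0, 2], [0, 1, 1], [2, 1, 8]].
Row-reducing A symmetrically gives the diagonal entries 1, 1, 3.
So there are 3 positive pivots.
The rank is the number of nonzero pivots: 3.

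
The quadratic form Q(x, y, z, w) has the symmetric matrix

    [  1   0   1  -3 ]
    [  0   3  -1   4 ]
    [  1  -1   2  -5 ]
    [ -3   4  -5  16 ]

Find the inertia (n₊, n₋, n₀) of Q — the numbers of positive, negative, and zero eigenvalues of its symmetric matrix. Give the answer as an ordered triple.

(4, 0, 0)

Congruent diagonalization of A (simultaneous row and column reduction) yields pivots 1, 3, 2/3, 1.
That gives 4 positive pivots.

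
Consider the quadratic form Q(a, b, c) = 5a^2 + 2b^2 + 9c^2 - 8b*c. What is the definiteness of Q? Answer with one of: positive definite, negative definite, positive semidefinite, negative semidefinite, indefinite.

positive definite

The symmetric matrix is A = [[5, 0, 0], [0, 2, -4], [0, -4, 9]].
Symmetric row and column elimination reduces A to a congruent diagonal form with pivots 5, 2, 1.
So there are 3 positive pivots.
Hence Q is positive definite.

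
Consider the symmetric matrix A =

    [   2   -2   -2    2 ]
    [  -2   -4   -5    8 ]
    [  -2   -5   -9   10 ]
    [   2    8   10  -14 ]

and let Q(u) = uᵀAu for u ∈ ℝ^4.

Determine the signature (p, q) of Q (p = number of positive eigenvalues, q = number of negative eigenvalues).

(2, 2)

Symmetric row and column elimination reduces A to a congruent diagonal form with pivots 2, -6, -17/6, 12/17.
That gives 2 positive, 2 negative pivots.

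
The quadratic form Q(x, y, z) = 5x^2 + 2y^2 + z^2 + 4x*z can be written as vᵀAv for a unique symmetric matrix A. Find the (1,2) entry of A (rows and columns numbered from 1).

The coefficient of x·y in Q is 0. For a symmetric A this equals A[1,2] + A[2,1] = 2·A[1,2].
So A[1,2] = 0/2 = 0.

0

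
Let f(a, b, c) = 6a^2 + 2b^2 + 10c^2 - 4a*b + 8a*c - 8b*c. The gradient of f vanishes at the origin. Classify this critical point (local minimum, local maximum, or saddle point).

The Hessian at the origin is H = [[12, -4, 8], [-4, 4, -8], [8, -8, 20]].
Applying the same elementary operations to the rows and columns of H produces a congruent diagonal matrix with entries 12, 8/3, 4.
That gives 3 positive pivots.
H is positive definite, so the origin is a strict local minimum.

local minimum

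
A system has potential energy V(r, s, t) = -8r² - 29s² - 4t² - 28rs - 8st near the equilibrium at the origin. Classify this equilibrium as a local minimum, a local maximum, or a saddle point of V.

local maximum

The Hessian at the origin is H = [[-16, -28, 0], [-28, -58, -8], [0, -8, -8]].
Applying the same elementary operations to the rows and columns of H produces a congruent diagonal matrix with entries -16, -9, -8/9.
That gives 3 negative pivots.
H is negative definite, so the origin is a strict local maximum.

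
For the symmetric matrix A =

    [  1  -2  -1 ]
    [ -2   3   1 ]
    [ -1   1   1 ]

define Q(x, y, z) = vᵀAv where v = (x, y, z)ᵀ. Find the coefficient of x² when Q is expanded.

The coefficient of x² is the diagonal entry A[1,1] = 1.

1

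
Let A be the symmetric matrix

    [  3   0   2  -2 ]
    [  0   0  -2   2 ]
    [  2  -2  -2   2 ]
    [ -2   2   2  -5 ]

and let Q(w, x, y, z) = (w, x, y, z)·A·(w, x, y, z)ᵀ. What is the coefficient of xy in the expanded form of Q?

The coefficient of xy is A[2,3] + A[3,2] = 2·(-2) = -4.

-4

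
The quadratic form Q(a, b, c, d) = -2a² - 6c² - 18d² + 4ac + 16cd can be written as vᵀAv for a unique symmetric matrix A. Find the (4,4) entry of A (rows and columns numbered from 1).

The coefficient of d² in Q is -18, and that is exactly A[4,4].

-18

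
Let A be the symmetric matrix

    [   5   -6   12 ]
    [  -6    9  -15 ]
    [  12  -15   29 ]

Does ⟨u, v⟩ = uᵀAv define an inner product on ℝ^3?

no

Applying the same elementary operations to the rows and columns of A produces a congruent diagonal matrix with entries 5, 9/5, 0.
So there are 2 positive, 1 zero pivots.
Hence Q is positive semidefinite.
⟨·,·⟩ is an inner product exactly when A is positive definite.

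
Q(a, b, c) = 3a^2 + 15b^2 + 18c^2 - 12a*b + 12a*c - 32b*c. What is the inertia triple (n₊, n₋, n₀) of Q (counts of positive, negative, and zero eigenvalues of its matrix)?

The associated matrix is A = [[3, -6, 6], [-6, 15, -16], [6, -16, 18]].
Congruent diagonalization of A (simultaneous row and column reduction) yields pivots 3, 3, 2/3.
That gives 3 positive pivots.

(3, 0, 0)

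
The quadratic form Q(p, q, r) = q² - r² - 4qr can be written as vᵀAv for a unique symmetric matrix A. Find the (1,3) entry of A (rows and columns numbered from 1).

0

The coefficient of p·r in Q is 0. For a symmetric A this equals A[1,3] + A[3,1] = 2·A[1,3].
So A[1,3] = 0/2 = 0.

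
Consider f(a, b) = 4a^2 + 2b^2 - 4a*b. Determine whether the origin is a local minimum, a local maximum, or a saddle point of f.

local minimum

The Hessian at the origin is H = [[8, -4], [-4, 4]].
det H = 8·4 − (-4)² = 16 > 0 and H[1,1] = 8 > 0, so H is positive definite.
Therefore the origin is a local minimum.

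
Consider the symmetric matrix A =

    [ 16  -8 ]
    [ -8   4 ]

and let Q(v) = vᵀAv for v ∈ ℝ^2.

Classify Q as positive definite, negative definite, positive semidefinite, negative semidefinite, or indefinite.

For the 2×2 matrix [[16, -8], [-8, 4]]: det = 16·4 − (-8)² = 0, trace = 20.
det = 0 so one eigenvalue is zero; the form is semidefinite with the sign of the trace.

positive semidefinite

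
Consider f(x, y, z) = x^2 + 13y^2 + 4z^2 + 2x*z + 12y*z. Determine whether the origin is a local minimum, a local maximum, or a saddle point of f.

local minimum

The Hessian at the origin is H = [[2, 0, 2], [0, 26, 12], [2, 12, 8]].
Row-reducing H symmetrically gives the diagonal entries 2, 26, 6/13.
Counting signs: 3 positive.
H is positive definite, so the origin is a strict local minimum.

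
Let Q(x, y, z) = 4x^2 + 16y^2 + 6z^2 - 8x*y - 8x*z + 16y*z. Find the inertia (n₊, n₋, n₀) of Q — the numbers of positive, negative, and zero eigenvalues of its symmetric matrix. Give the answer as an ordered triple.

(3, 0, 0)

The symmetric matrix is A = [[4, -4, -4], [-4, 16, 8], [-4, 8, 6]].
Symmetric row and column elimination reduces A to a congruent diagonal form with pivots 4, 12, 2/3.
So there are 3 positive pivots.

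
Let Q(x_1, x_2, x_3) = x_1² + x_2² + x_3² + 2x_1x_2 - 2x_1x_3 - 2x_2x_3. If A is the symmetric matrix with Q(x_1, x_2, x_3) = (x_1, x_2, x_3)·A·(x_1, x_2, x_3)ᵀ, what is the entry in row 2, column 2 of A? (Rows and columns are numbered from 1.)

The coefficient of x_2² in Q is 1, and that is exactly A[2,2].

1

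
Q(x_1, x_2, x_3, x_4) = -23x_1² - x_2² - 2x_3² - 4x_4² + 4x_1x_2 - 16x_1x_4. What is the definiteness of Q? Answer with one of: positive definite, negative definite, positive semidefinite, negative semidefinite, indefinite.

The symmetric matrix of Q is A = [[-23, 2, 0, -8], [2, -1, 0, 0], [0, 0, -2, 0], [-8, 0, 0, -4]].
Leading principal minors: Δ_1 = -23, Δ_2 = 19, Δ_3 = -38, Δ_4 = 24.
The signs alternate starting with Δ_1 < 0, so by Sylvester's criterion Q is negative definite.

negative definite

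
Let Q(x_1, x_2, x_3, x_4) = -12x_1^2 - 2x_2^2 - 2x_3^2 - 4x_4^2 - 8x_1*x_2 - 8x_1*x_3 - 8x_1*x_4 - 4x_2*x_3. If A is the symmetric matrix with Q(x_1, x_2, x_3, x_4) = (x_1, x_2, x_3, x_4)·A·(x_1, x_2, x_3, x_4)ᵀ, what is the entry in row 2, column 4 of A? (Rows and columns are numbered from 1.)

0

The coefficient of x_2·x_4 in Q is 0. For a symmetric A this equals A[2,4] + A[4,2] = 2·A[2,4].
So A[2,4] = 0/2 = 0.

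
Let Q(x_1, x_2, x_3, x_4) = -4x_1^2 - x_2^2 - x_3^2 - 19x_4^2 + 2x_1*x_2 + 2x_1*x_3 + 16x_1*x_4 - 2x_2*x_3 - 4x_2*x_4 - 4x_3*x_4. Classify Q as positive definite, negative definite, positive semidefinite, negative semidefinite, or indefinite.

The associated matrix is A = [[-4, 1, 1, 8], [1, -1, -1, -2], [1, -1, -1, -2], [8, -2, -2, -19]].
Symmetric row and column elimination reduces A to a congruent diagonal form with pivots -4, -3/4, 0, -3.
Counting signs: 3 negative, 1 zero.
Hence Q is negative semidefinite.

negative semidefinite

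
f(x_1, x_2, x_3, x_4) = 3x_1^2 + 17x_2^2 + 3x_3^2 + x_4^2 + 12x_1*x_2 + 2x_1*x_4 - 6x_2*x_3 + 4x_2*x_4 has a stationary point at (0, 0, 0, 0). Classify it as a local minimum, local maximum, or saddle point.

local minimum

The Hessian at the origin is H = [[6, 12, 0, 2], [12, 34, -6, 4], [0, -6, 6, 0], [2, 4, 0, 2]].
Symmetric row and column elimination reduces H to a congruent diagonal form with pivots 6, 10, 12/5, 4/3.
So there are 4 positive pivots.
H is positive definite, so the origin is a strict local minimum.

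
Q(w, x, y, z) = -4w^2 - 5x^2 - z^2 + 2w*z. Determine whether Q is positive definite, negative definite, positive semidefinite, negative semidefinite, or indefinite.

Write A = [[-4, 0, 0, 1], [0, -5, 0, 0], [0, 0, 0, 0], [1, 0, 0, -1]].
Symmetric row and column elimination reduces A to a congruent diagonal form with pivots -4, -5, 0, -3/4.
So there are 3 negative, 1 zero pivots.
Hence Q is negative semidefinite.

negative semidefinite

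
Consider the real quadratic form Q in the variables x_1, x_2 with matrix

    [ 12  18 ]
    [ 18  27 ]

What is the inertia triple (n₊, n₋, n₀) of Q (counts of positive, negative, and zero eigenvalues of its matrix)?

Symmetric row and column elimination reduces A to a congruent diagonal form with pivots 12, 0.
That gives 1 positive, 1 zero pivots.

(1, 0, 1)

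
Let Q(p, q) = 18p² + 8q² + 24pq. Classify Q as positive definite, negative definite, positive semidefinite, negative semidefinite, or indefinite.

The symmetric matrix is A = [[18, 12], [12, 8]].
Applying the same elementary operations to the rows and columns of A produces a congruent diagonal matrix with entries 18, 0.
So there are 1 positive, 1 zero pivots.
Hence Q is positive semidefinite.

positive semidefinite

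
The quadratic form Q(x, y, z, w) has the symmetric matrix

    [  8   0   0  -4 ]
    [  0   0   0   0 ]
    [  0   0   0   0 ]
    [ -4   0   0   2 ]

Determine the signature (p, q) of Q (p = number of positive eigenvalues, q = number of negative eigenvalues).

Applying the same elementary operations to the rows and columns of A produces a congruent diagonal matrix with entries 8, 0, 0, 0.
So there are 1 positive, 3 zero pivots.

(1, 0)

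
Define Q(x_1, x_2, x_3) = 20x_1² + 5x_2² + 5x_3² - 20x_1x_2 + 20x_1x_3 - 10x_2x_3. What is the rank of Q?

Write A = [[20, -10, 10], [-10, 5, -5], [10, -5, 5]].
Congruent diagonalization of A (simultaneous row and column reduction) yields pivots 20, 0, 0.
Counting signs: 1 positive, 2 zero.
The rank is the number of nonzero pivots: 1.

1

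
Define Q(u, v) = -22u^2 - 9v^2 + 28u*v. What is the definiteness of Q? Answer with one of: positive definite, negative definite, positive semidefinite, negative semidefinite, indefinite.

The symmetric matrix is A = [[-22, 14], [14, -9]].
Symmetric row and column elimination reduces A to a congruent diagonal form with pivots -22, -1/11.
Counting signs: 2 negative.
Hence Q is negative definite.

negative definite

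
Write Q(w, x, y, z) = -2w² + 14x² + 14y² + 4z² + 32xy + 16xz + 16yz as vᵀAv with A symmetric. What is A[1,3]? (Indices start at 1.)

0

The coefficient of w·y in Q is 0. For a symmetric A this equals A[1,3] + A[3,1] = 2·A[1,3].
So A[1,3] = 0/2 = 0.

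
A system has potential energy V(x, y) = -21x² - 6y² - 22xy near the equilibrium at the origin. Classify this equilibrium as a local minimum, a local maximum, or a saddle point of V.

local maximum

The Hessian at the origin is H = [[-42, -22], [-22, -12]].
det H = -42·-12 − (-22)² = 20 > 0 and H[1,1] = -42 < 0, so H is negative definite.
Therefore the origin is a local maximum.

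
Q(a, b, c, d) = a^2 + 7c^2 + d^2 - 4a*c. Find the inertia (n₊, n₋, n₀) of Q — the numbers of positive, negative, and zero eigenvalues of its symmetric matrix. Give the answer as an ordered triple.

(3, 0, 1)

The associated matrix is A = [[1, 0, -2, 0], [0, 0, 0, 0], [-2, 0, 7, 0], [0, 0, 0, 1]].
Symmetric row and column elimination reduces A to a congruent diagonal form with pivots 1, 0, 3, 1.
That gives 3 positive, 1 zero pivots.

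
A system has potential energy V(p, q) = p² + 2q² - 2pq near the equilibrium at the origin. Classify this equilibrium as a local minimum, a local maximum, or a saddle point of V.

local minimum

The Hessian at the origin is H = [[2, -2], [-2, 4]].
det H = 2·4 − (-2)² = 4 > 0 and H[1,1] = 2 > 0, so H is positive definite.
Therefore the origin is a local minimum.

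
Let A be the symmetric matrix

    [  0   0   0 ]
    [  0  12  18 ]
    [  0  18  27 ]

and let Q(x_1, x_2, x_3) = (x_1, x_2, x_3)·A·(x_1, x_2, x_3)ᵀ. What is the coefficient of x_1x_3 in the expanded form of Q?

The coefficient of x_1x_3 is A[1,3] + A[3,1] = 2·0 = 0.

0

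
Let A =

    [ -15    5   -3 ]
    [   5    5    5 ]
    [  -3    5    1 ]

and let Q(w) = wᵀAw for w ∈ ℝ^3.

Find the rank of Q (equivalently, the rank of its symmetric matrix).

3

An LDLᵀ factorisation of A has diagonal entries -15, 20/3, -4/5.
Counting signs: 1 positive, 2 negative.
The rank is the number of nonzero pivots: 3.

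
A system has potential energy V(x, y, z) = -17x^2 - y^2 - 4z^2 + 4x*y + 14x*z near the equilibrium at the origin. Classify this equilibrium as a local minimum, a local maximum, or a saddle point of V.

local maximum

The Hessian at the origin is H = [[-34, 4, 14], [4, -2, 0], [14, 0, -8]].
Applying the same elementary operations to the rows and columns of H produces a congruent diagonal matrix with entries -34, -26/17, -6/13.
That gives 3 negative pivots.
H is negative definite, so the origin is a strict local maximum.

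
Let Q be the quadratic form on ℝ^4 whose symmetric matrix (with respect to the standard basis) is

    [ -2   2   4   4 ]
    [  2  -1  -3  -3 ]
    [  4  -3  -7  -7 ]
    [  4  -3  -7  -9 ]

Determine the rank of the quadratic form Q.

Congruent diagonalization of A (simultaneous row and column reduction) yields pivots -2, 1, 0, -2.
So there are 1 positive, 2 negative, 1 zero pivots.
The rank is the number of nonzero pivots: 3.

3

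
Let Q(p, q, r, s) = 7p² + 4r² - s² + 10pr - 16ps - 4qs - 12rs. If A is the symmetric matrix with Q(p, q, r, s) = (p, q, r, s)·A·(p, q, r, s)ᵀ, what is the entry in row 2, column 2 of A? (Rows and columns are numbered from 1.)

0

The coefficient of q² in Q is 0, and that is exactly A[2,2].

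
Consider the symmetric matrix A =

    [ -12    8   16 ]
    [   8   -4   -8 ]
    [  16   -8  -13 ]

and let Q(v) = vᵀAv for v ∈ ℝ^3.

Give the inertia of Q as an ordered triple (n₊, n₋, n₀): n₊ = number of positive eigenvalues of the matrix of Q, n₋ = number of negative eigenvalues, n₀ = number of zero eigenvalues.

(2, 1, 0)

Congruent diagonalization of A (simultaneous row and column reduction) yields pivots -12, 4/3, 3.
Counting signs: 2 positive, 1 negative.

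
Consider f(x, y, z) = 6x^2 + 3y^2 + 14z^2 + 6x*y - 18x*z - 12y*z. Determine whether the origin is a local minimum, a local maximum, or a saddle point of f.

saddle point

The Hessian at the origin is H = [[12, 6, -18], [6, 6, -12], [-18, -12, 28]].
Applying the same elementary operations to the rows and columns of H produces a congruent diagonal matrix with entries 12, 3, -2.
So there are 2 positive, 1 negative pivots.
H is indefinite, so the origin is a saddle point.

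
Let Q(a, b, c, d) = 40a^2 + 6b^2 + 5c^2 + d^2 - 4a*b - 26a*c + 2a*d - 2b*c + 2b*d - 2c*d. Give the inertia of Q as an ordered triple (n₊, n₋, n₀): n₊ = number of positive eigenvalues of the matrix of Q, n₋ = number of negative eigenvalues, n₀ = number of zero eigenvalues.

(4, 0, 0)

The associated matrix is A = [[40, -2, -13, 1], [-2, 6, -1, 1], [-13, -1, 5, -1], [1, 1, -1, 1]].
Congruent diagonalization of A (simultaneous row and column reduction) yields pivots 40, 59/10, 37/118, 12/37.
Counting signs: 4 positive.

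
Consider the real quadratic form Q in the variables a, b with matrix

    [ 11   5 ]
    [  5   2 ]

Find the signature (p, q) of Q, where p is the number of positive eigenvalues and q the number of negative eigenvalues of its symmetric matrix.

Row-reducing A symmetrically gives the diagonal entries 11, -3/11.
So there are 1 positive, 1 negative pivots.

(1, 1)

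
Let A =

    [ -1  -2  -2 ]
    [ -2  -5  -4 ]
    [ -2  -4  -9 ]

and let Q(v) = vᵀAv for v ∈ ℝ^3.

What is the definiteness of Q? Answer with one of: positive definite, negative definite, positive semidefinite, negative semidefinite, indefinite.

Row-reducing A symmetrically gives the diagonal entries -1, -1, -5.
So there are 3 negative pivots.
Hence Q is negative definite.

negative definite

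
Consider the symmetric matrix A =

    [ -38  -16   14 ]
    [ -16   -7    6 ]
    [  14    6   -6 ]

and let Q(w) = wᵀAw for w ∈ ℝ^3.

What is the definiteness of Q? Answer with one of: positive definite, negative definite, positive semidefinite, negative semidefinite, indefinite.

Applying the same elementary operations to the rows and columns of A produces a congruent diagonal matrix with entries -38, -5/19, -4/5.
That gives 3 negative pivots.
Hence Q is negative definite.

negative definite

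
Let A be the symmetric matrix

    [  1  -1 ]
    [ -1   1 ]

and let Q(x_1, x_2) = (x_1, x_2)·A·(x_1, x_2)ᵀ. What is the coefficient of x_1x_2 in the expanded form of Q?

The coefficient of x_1x_2 is A[1,2] + A[2,1] = 2·(-1) = -2.

-2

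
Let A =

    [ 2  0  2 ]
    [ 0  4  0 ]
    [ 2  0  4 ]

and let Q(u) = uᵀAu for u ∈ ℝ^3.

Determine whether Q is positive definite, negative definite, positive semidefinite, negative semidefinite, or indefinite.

Symmetric row and column elimination reduces A to a congruent diagonal form with pivots 2, 4, 2.
That gives 3 positive pivots.
Hence Q is positive definite.

positive definite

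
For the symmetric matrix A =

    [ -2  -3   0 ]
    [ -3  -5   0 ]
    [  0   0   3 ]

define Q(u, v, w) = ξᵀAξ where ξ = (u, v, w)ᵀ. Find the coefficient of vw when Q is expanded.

0

The coefficient of vw is A[2,3] + A[3,2] = 2·0 = 0.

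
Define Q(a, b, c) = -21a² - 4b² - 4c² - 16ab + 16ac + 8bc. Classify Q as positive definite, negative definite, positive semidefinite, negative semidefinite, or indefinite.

Write A = [[-21, -8, 8], [-8, -4, 4], [8, 4, -4]].
Applying the same elementary operations to the rows and columns of A produces a congruent diagonal matrix with entries -21, -20/21, 0.
So there are 2 negative, 1 zero pivots.
Hence Q is negative semidefinite.

negative semidefinite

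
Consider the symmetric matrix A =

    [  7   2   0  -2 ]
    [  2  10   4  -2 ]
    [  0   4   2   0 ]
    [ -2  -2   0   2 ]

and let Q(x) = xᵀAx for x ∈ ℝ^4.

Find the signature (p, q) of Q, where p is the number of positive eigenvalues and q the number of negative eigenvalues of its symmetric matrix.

Row-reducing A symmetrically gives the diagonal entries 7, 66/7, 10/33, 0.
That gives 3 positive, 1 zero pivots.

(3, 0)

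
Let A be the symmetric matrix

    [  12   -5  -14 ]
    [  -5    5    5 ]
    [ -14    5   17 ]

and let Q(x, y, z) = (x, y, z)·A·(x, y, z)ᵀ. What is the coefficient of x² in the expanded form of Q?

12

The coefficient of x² is the diagonal entry A[1,1] = 12.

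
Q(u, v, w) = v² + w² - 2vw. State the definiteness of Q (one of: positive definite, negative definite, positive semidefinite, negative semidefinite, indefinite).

positive semidefinite

The symmetric matrix is A = [[0, 0, 0], [0, 1, -1], [0, -1, 1]].
Applying the same elementary operations to the rows and columns of A produces a congruent diagonal matrix with entries 0, 1, 0.
So there are 1 positive, 2 zero pivots.
Hence Q is positive semidefinite.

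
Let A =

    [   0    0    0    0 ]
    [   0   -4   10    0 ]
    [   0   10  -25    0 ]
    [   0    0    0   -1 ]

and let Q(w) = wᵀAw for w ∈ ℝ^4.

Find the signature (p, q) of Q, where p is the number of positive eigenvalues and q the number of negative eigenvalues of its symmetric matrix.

(0, 2)

Row-reducing A symmetrically gives the diagonal entries 0, -4, 0, -1.
That gives 2 negative, 2 zero pivots.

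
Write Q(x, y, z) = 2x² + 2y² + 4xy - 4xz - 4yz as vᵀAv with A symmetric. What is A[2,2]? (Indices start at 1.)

The coefficient of y² in Q is 2, and that is exactly A[2,2].

2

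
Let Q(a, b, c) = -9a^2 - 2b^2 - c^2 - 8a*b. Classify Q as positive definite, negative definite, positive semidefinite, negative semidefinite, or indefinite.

negative definite

Write A = [[-9, -4, 0], [-4, -2, 0], [0, 0, -1]].
Congruent diagonalization of A (simultaneous row and column reduction) yields pivots -9, -2/9, -1.
That gives 3 negative pivots.
Hence Q is negative definite.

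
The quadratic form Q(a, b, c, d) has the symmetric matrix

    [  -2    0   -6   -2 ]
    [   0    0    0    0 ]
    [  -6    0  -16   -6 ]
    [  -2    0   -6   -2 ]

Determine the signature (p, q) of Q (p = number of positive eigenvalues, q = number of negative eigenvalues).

Applying the same elementary operations to the rows and columns of A produces a congruent diagonal matrix with entries -2, 0, 2, 0.
So there are 1 positive, 1 negative, 2 zero pivots.

(1, 1)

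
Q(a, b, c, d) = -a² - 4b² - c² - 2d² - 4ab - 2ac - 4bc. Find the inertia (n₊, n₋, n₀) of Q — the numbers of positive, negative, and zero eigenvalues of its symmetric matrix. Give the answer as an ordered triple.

(0, 2, 2)

Write A = [[-1, -2, -1, 0], [-2, -4, -2, 0], [-1, -2, -1, 0], [0, 0, 0, -2]].
Congruent diagonalization of A (simultaneous row and column reduction) yields pivots -1, 0, 0, -2.
That gives 2 negative, 2 zero pivots.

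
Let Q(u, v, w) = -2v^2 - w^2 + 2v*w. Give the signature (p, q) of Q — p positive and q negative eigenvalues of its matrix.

Write A = [[0, 0, 0], [0, -2, 1], [0, 1, -1]].
Symmetric row and column elimination reduces A to a congruent diagonal form with pivots 0, -2, -1/2.
So there are 2 negative, 1 zero pivots.

(0, 2)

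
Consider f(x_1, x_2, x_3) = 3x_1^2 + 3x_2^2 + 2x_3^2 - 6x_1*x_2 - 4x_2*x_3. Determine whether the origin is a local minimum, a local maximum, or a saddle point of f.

saddle point

The Hessian at the origin is H = [[6, -6, 0], [-6, 6, -4], [0, -4, 4]].
H is indefinite, so the origin is a saddle point.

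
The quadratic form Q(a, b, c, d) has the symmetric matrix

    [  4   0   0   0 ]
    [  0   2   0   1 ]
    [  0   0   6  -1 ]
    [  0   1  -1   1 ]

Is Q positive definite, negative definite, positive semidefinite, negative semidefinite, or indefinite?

positive definite

Symmetric row and column elimination reduces A to a congruent diagonal form with pivots 4, 2, 6, 1/3.
Counting signs: 4 positive.
Hence Q is positive definite.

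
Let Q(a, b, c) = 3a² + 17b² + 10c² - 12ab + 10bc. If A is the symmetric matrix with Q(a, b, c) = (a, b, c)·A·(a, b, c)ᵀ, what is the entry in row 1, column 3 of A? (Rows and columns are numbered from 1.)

The coefficient of a·c in Q is 0. For a symmetric A this equals A[1,3] + A[3,1] = 2·A[1,3].
So A[1,3] = 0/2 = 0.

0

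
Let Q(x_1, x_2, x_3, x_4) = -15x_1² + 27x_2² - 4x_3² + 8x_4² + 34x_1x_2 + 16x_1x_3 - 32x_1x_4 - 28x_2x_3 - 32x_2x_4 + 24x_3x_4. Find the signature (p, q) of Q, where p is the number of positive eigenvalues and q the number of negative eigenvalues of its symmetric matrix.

(1, 2)

Write A = [[-15, 17, 8, -16], [17, 27, -14, -16], [8, -14, -4, 12], [-16, -16, 12, 8]].
Congruent diagonalization of A (simultaneous row and column reduction) yields pivots -15, 694/15, -90/347, 0.
Counting signs: 1 positive, 2 negative, 1 zero.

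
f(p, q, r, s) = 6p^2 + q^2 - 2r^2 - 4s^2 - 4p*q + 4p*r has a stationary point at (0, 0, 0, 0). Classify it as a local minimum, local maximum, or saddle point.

The Hessian at the origin is H = [[12, -4, 4, 0], [-4, 2, 0, 0], [4, 0, -4, 0], [0, 0, 0, -8]].
Applying the same elementary operations to the rows and columns of H produces a congruent diagonal matrix with entries 12, 2/3, -8, -8.
That gives 2 positive, 2 negative pivots.
H is indefinite, so the origin is a saddle point.

saddle point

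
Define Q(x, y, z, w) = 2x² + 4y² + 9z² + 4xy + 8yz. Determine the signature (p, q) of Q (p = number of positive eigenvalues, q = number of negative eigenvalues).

(3, 0)

Write A = [[2, 2, 0, 0], [2, 4, 4, 0], [0, 4, 9, 0], [0, 0, 0, 0]].
Symmetric row and column elimination reduces A to a congruent diagonal form with pivots 2, 2, 1, 0.
Counting signs: 3 positive, 1 zero.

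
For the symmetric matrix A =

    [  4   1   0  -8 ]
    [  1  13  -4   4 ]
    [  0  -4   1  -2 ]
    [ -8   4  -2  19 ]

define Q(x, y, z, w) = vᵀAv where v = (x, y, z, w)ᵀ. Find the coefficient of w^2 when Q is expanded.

The coefficient of w^2 is the diagonal entry A[4,4] = 19.

19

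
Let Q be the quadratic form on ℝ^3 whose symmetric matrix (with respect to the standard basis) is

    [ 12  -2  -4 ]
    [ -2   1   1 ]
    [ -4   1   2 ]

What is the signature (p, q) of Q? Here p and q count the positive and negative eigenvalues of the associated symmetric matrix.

An LDLᵀ factorisation of A has diagonal entries 12, 2/3, 1/2.
That gives 3 positive pivots.

(3, 0)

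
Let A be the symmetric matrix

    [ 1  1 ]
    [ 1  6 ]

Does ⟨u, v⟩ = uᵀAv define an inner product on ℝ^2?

yes

Applying the same elementary operations to the rows and columns of A produces a congruent diagonal matrix with entries 1, 5.
That gives 2 positive pivots.
Hence Q is positive definite.
⟨·,·⟩ is an inner product exactly when A is positive definite.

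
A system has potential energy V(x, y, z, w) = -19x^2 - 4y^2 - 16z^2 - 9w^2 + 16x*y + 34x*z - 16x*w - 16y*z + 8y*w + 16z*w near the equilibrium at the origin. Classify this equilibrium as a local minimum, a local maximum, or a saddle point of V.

The Hessian at the origin is H = [[-38, 16, 34, -16], [16, -8, -16, 8], [34, -16, -32, 16], [-16, 8, 16, -18]].
Symmetric row and column elimination reduces H to a congruent diagonal form with pivots -38, -24/19, 2/3, -10.
So there are 1 positive, 3 negative pivots.
H is indefinite, so the origin is a saddle point.

saddle point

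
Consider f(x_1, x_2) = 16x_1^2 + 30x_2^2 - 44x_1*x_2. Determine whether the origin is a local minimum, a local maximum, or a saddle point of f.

saddle point

The Hessian at the origin is H = [[32, -44], [-44, 60]].
det H = 32·60 − (-44)² = -16 < 0, so H is indefinite.
Therefore the origin is a saddle point.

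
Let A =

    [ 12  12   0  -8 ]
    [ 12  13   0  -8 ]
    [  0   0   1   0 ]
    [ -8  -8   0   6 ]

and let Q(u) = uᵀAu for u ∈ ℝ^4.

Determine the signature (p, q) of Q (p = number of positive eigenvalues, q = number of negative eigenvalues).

Row-reducing A symmetrically gives the diagonal entries 12, 1, 1, 2/3.
That gives 4 positive pivots.

(4, 0)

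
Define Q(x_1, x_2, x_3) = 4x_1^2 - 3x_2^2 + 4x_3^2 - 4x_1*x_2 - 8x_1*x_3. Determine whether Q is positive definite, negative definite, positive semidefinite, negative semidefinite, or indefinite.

Write A = [[4, -2, -4], [-2, -3, 0], [-4, 0, 4]].
Row-reducing A symmetrically gives the diagonal entries 4, -4, 1.
That gives 2 positive, 1 negative pivots.
Hence Q is indefinite.

indefinite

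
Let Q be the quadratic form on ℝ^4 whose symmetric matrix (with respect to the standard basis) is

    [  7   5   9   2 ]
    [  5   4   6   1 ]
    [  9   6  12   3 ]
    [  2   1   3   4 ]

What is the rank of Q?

3

Symmetric row and column elimination reduces A to a congruent diagonal form with pivots 7, 3/7, 0, 3.
Counting signs: 3 positive, 1 zero.
The rank is the number of nonzero pivots: 3.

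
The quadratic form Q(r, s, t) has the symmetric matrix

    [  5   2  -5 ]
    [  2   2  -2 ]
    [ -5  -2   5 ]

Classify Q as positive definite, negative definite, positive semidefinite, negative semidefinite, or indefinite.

Applying the same elementary operations to the rows and columns of A produces a congruent diagonal matrix with entries 5, 6/5, 0.
That gives 2 positive, 1 zero pivots.
Hence Q is positive semidefinite.

positive semidefinite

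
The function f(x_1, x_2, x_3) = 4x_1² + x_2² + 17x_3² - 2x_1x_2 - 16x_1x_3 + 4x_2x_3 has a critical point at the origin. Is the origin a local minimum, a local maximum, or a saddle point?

local minimum

The Hessian at the origin is H = [[8, -2, -16], [-2, 2, 4], [-16, 4, 34]].
Symmetric row and column elimination reduces H to a congruent diagonal form with pivots 8, 3/2, 2.
So there are 3 positive pivots.
H is positive definite, so the origin is a strict local minimum.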